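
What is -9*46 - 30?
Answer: -444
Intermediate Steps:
-9*46 - 30 = -414 - 30 = -444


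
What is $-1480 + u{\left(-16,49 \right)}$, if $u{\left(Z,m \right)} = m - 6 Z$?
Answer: $-1335$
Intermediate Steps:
$-1480 + u{\left(-16,49 \right)} = -1480 + \left(49 - -96\right) = -1480 + \left(49 + 96\right) = -1480 + 145 = -1335$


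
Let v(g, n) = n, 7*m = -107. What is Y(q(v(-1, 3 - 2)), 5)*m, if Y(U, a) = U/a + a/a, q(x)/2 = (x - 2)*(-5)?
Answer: -321/7 ≈ -45.857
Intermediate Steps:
m = -107/7 (m = (⅐)*(-107) = -107/7 ≈ -15.286)
q(x) = 20 - 10*x (q(x) = 2*((x - 2)*(-5)) = 2*((-2 + x)*(-5)) = 2*(10 - 5*x) = 20 - 10*x)
Y(U, a) = 1 + U/a (Y(U, a) = U/a + 1 = 1 + U/a)
Y(q(v(-1, 3 - 2)), 5)*m = (((20 - 10*(3 - 2)) + 5)/5)*(-107/7) = (((20 - 10*1) + 5)/5)*(-107/7) = (((20 - 10) + 5)/5)*(-107/7) = ((10 + 5)/5)*(-107/7) = ((⅕)*15)*(-107/7) = 3*(-107/7) = -321/7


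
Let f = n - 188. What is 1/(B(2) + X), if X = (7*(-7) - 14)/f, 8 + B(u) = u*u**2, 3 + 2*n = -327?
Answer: 353/63 ≈ 5.6032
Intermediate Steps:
n = -165 (n = -3/2 + (1/2)*(-327) = -3/2 - 327/2 = -165)
B(u) = -8 + u**3 (B(u) = -8 + u*u**2 = -8 + u**3)
f = -353 (f = -165 - 188 = -353)
X = 63/353 (X = (7*(-7) - 14)/(-353) = (-49 - 14)*(-1/353) = -63*(-1/353) = 63/353 ≈ 0.17847)
1/(B(2) + X) = 1/((-8 + 2**3) + 63/353) = 1/((-8 + 8) + 63/353) = 1/(0 + 63/353) = 1/(63/353) = 353/63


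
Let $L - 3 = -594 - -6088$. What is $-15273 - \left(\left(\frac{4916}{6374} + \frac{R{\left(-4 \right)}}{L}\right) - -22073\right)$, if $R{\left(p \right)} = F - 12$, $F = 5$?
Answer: $- \frac{654275785211}{17518939} \approx -37347.0$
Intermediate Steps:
$L = 5497$ ($L = 3 - -5494 = 3 + \left(-594 + 6088\right) = 3 + 5494 = 5497$)
$R{\left(p \right)} = -7$ ($R{\left(p \right)} = 5 - 12 = -7$)
$-15273 - \left(\left(\frac{4916}{6374} + \frac{R{\left(-4 \right)}}{L}\right) - -22073\right) = -15273 - \left(\left(\frac{4916}{6374} - \frac{7}{5497}\right) - -22073\right) = -15273 - \left(\left(4916 \cdot \frac{1}{6374} - \frac{7}{5497}\right) + 22073\right) = -15273 - \left(\left(\frac{2458}{3187} - \frac{7}{5497}\right) + 22073\right) = -15273 - \left(\frac{13489317}{17518939} + 22073\right) = -15273 - \frac{386709029864}{17518939} = - \frac{654275785211}{17518939}$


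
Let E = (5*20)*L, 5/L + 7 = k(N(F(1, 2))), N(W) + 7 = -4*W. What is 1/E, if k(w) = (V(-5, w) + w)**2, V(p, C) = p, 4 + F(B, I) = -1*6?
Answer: 777/500 ≈ 1.5540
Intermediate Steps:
F(B, I) = -10 (F(B, I) = -4 - 1*6 = -4 - 6 = -10)
N(W) = -7 - 4*W
k(w) = (-5 + w)**2
L = 5/777 (L = 5/(-7 + (-5 + (-7 - 4*(-10)))**2) = 5/(-7 + (-5 + (-7 + 40))**2) = 5/(-7 + (-5 + 33)**2) = 5/(-7 + 28**2) = 5/(-7 + 784) = 5/777 ≈ 0.0064350)
E = 500/777 (E = (5*20)*(5/777) = 100*(5/777) = 500/777 ≈ 0.64350)
1/E = 1/(500/777) = 777/500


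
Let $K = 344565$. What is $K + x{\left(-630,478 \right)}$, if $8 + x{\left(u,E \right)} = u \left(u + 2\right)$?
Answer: $740197$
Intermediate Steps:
$x{\left(u,E \right)} = -8 + u \left(2 + u\right)$ ($x{\left(u,E \right)} = -8 + u \left(u + 2\right) = -8 + u \left(2 + u\right)$)
$K + x{\left(-630,478 \right)} = 344565 + \left(-8 + \left(-630\right)^{2} + 2 \left(-630\right)\right) = 344565 - -395632 = 344565 + 395632 = 740197$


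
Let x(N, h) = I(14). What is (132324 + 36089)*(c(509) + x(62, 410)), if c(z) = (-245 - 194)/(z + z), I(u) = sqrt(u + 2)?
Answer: 611844429/1018 ≈ 6.0103e+5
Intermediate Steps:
I(u) = sqrt(2 + u)
c(z) = -439/(2*z) (c(z) = -439*1/(2*z) = -439/(2*z))
x(N, h) = 4 (x(N, h) = sqrt(2 + 14) = sqrt(16) = 4)
(132324 + 36089)*(c(509) + x(62, 410)) = (132324 + 36089)*(-439/2/509 + 4) = 168413*(-439/2*1/509 + 4) = 168413*(-439/1018 + 4) = 168413*(3633/1018) = 611844429/1018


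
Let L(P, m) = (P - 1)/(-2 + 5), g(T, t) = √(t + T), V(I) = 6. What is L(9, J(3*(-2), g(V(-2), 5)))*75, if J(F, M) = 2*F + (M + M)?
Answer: 200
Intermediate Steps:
g(T, t) = √(T + t)
J(F, M) = 2*F + 2*M
L(P, m) = -⅓ + P/3 (L(P, m) = (-1 + P)/3 = (-1 + P)*(⅓) = -⅓ + P/3)
L(9, J(3*(-2), g(V(-2), 5)))*75 = (-⅓ + (⅓)*9)*75 = (-⅓ + 3)*75 = (8/3)*75 = 200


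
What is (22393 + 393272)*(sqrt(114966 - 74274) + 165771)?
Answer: 68905202715 + 831330*sqrt(10173) ≈ 6.8989e+10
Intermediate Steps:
(22393 + 393272)*(sqrt(114966 - 74274) + 165771) = 415665*(sqrt(40692) + 165771) = 415665*(2*sqrt(10173) + 165771) = 415665*(165771 + 2*sqrt(10173)) = 68905202715 + 831330*sqrt(10173)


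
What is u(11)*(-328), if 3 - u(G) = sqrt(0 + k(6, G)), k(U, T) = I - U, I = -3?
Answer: -984 + 984*I ≈ -984.0 + 984.0*I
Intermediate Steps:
k(U, T) = -3 - U
u(G) = 3 - 3*I (u(G) = 3 - sqrt(0 + (-3 - 1*6)) = 3 - sqrt(0 + (-3 - 6)) = 3 - sqrt(0 - 9) = 3 - sqrt(-9) = 3 - 3*I)
u(11)*(-328) = (3 - 3*I)*(-328) = -984 + 984*I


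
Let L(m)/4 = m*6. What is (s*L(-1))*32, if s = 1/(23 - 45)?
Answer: 384/11 ≈ 34.909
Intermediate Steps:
s = -1/22 (s = 1/(-22) = -1/22 ≈ -0.045455)
L(m) = 24*m (L(m) = 4*(m*6) = 4*(6*m) = 24*m)
(s*L(-1))*32 = -12*(-1)/11*32 = -1/22*(-24)*32 = (12/11)*32 = 384/11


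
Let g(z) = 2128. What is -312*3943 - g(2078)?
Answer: -1232344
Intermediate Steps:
-312*3943 - g(2078) = -312*3943 - 1*2128 = -1230216 - 2128 = -1232344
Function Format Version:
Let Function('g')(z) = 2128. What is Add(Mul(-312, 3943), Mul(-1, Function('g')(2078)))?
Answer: -1232344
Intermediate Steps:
Add(Mul(-312, 3943), Mul(-1, Function('g')(2078))) = Add(Mul(-312, 3943), Mul(-1, 2128)) = Add(-1230216, -2128) = -1232344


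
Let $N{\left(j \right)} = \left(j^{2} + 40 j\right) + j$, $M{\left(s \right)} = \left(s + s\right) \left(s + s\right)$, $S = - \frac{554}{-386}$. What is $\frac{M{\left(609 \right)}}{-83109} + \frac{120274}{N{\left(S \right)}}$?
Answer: $\frac{675769082609}{345317895} \approx 1956.9$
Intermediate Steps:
$S = \frac{277}{193}$ ($S = \left(-554\right) \left(- \frac{1}{386}\right) = \frac{277}{193} \approx 1.4352$)
$M{\left(s \right)} = 4 s^{2}$ ($M{\left(s \right)} = 2 s 2 s = 4 s^{2}$)
$N{\left(j \right)} = j^{2} + 41 j$
$\frac{M{\left(609 \right)}}{-83109} + \frac{120274}{N{\left(S \right)}} = \frac{4 \cdot 609^{2}}{-83109} + \frac{120274}{\frac{277}{193} \left(41 + \frac{277}{193}\right)} = 4 \cdot 370881 \left(- \frac{1}{83109}\right) + \frac{120274}{\frac{277}{193} \cdot \frac{8190}{193}} = 1483524 \left(- \frac{1}{83109}\right) + \frac{120274}{\frac{2268630}{37249}} = - \frac{494508}{27703} + 120274 \cdot \frac{37249}{2268630} = - \frac{494508}{27703} + \frac{320006159}{162045} = \frac{675769082609}{345317895}$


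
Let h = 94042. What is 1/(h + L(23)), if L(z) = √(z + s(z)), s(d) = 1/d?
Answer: 1081483/101704824021 - √12190/203409648042 ≈ 1.0633e-5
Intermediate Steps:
L(z) = √(z + 1/z)
1/(h + L(23)) = 1/(94042 + √(23 + 1/23)) = 1/(94042 + √(530/23)) = 1/(94042 + √12190/23)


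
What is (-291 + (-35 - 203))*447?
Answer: -236463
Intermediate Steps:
(-291 + (-35 - 203))*447 = (-291 - 238)*447 = -529*447 = -236463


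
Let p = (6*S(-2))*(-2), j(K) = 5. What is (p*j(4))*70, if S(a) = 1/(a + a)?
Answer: 1050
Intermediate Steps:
S(a) = 1/(2*a)
p = 3 (p = (6*((½)/(-2)))*(-2) = (6*((½)*(-½)))*(-2) = (6*(-¼))*(-2) = -3/2*(-2) = 3)
(p*j(4))*70 = (3*5)*70 = 15*70 = 1050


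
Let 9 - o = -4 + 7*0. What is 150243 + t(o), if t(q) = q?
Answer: 150256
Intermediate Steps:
o = 13 (o = 9 - (-4 + 7*0) = 9 - (-4 + 0) = 9 - 1*(-4) = 9 + 4 = 13)
150243 + t(o) = 150243 + 13 = 150256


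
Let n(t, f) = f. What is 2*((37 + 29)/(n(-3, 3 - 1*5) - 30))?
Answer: -33/8 ≈ -4.1250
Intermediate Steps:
2*((37 + 29)/(n(-3, 3 - 1*5) - 30)) = 2*((37 + 29)/((3 - 1*5) - 30)) = 2*(66/((3 - 5) - 30)) = 2*(66/(-2 - 30)) = 2*(66/(-32)) = 2*(66*(-1/32)) = 2*(-33/16) = -33/8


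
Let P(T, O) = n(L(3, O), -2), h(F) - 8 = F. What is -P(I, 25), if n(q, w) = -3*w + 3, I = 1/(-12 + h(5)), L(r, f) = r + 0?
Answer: -9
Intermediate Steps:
h(F) = 8 + F
L(r, f) = r
I = 1 (I = 1/(-12 + (8 + 5)) = 1/(-12 + 13) = 1/1 = 1)
n(q, w) = 3 - 3*w
P(T, O) = 9 (P(T, O) = 3 - 3*(-2) = 3 + 6 = 9)
-P(I, 25) = -1*9 = -9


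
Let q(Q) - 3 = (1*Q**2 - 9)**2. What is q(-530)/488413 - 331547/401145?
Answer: 31650079839932269/195924432885 ≈ 1.6154e+5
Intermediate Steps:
q(Q) = 3 + (-9 + Q**2)**2 (q(Q) = 3 + (1*Q**2 - 9)**2 = 3 + (Q**2 - 9)**2 = 3 + (-9 + Q**2)**2)
q(-530)/488413 - 331547/401145 = (3 + (-9 + (-530)**2)**2)/488413 - 331547/401145 = (3 + (-9 + 280900)**2)*(1/488413) - 331547*1/401145 = (3 + 280891**2)*(1/488413) - 331547/401145 = (3 + 78899753881)*(1/488413) - 331547/401145 = 78899753884*(1/488413) - 331547/401145 = 78899753884/488413 - 331547/401145 = 31650079839932269/195924432885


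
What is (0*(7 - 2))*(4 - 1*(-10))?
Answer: 0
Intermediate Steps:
(0*(7 - 2))*(4 - 1*(-10)) = (0*5)*(4 + 10) = 0*14 = 0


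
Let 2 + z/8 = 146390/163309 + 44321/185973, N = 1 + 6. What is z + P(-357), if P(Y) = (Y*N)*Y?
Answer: 27095122500100711/30371064657 ≈ 8.9214e+5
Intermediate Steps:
N = 7
P(Y) = 7*Y² (P(Y) = (Y*7)*Y = (7*Y)*Y = 7*Y²)
z = -210236189240/30371064657 (z = -16 + 8*(146390/163309 + 44321/185973) = -16 + 8*(34462605659/30371064657) = -16 + 275700845272/30371064657 = -210236189240/30371064657 ≈ -6.9223)
z + P(-357) = -210236189240/30371064657 + 7*(-357)² = -210236189240/30371064657 + 7*127449 = -210236189240/30371064657 + 892143 = 27095122500100711/30371064657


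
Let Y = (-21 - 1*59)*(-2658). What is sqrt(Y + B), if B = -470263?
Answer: 23*I*sqrt(487) ≈ 507.57*I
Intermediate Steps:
Y = 212640 (Y = (-21 - 59)*(-2658) = -80*(-2658) = 212640)
sqrt(Y + B) = sqrt(212640 - 470263) = sqrt(-257623) = 23*I*sqrt(487)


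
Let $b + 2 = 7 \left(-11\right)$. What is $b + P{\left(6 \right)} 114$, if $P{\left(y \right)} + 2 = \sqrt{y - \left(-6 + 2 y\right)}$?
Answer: $-307$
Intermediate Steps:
$b = -79$ ($b = -2 + 7 \left(-11\right) = -2 - 77 = -79$)
$P{\left(y \right)} = -2 + \sqrt{6 - y}$ ($P{\left(y \right)} = -2 + \sqrt{y - \left(-6 + 2 y\right)} = -2 + \sqrt{6 - y}$)
$b + P{\left(6 \right)} 114 = -79 + \left(-2 + \sqrt{6 - 6}\right) 114 = -79 + \left(-2 + \sqrt{0}\right) 114 = -79 + \left(-2 + 0\right) 114 = -79 - 228 = -307$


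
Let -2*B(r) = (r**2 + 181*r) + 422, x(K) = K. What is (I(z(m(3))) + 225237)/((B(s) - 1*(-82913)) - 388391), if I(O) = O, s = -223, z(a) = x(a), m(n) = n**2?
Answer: -3633/5006 ≈ -0.72573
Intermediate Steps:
z(a) = a
B(r) = -211 - 181*r/2 - r**2/2 (B(r) = -((r**2 + 181*r) + 422)/2 = -(422 + r**2 + 181*r)/2 = -211 - 181*r/2 - r**2/2)
(I(z(m(3))) + 225237)/((B(s) - 1*(-82913)) - 388391) = (3**2 + 225237)/(((-211 - 181/2*(-223) - 1/2*(-223)**2) - 1*(-82913)) - 388391) = (9 + 225237)/(((-211 + 40363/2 - 1/2*49729) + 82913) - 388391) = 225246/(((-211 + 40363/2 - 49729/2) + 82913) - 388391) = 225246/((-4894 + 82913) - 388391) = 225246/(78019 - 388391) = 225246/(-310372) = 225246*(-1/310372) = -3633/5006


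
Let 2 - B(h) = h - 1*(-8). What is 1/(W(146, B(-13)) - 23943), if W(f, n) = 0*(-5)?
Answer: -1/23943 ≈ -4.1766e-5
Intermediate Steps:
B(h) = -6 - h (B(h) = 2 - (h - 1*(-8)) = 2 - (h + 8) = 2 - (8 + h) = 2 + (-8 - h) = -6 - h)
W(f, n) = 0
1/(W(146, B(-13)) - 23943) = 1/(0 - 23943) = 1/(-23943) = -1/23943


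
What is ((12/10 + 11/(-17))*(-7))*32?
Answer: -10528/85 ≈ -123.86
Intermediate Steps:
((12/10 + 11/(-17))*(-7))*32 = ((12*(⅒) + 11*(-1/17))*(-7))*32 = ((6/5 - 11/17)*(-7))*32 = ((47/85)*(-7))*32 = -329/85*32 = -10528/85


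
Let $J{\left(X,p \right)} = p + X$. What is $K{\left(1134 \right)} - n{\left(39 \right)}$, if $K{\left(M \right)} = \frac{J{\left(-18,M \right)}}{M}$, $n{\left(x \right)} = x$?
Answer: $- \frac{2395}{63} \approx -38.016$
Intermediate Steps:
$J{\left(X,p \right)} = X + p$
$K{\left(M \right)} = \frac{-18 + M}{M}$
$K{\left(1134 \right)} - n{\left(39 \right)} = \frac{-18 + 1134}{1134} - 39 = \frac{1}{1134} \cdot 1116 - 39 = \frac{62}{63} - 39 = - \frac{2395}{63}$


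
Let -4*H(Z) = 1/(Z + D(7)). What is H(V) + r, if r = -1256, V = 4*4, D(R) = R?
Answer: -115553/92 ≈ -1256.0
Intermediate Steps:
V = 16
H(Z) = -1/(4*(7 + Z)) (H(Z) = -1/(4*(Z + 7)) = -1/(4*(7 + Z)))
H(V) + r = -1/(28 + 4*16) - 1256 = -1/(28 + 64) - 1256 = -1/92 - 1256 = -115553/92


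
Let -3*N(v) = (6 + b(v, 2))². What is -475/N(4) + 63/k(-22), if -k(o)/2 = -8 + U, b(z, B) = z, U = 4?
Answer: 177/8 ≈ 22.125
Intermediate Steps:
N(v) = -(6 + v)²/3
k(o) = 8 (k(o) = -2*(-8 + 4) = -2*(-4) = 8)
-475/N(4) + 63/k(-22) = -475*(-3/(6 + 4)²) + 63/8 = -475/((-⅓*10²)) + 63*(⅛) = -475/((-⅓*100)) + 63/8 = -475/(-100/3) + 63/8 = -475*(-3/100) + 63/8 = 57/4 + 63/8 = 177/8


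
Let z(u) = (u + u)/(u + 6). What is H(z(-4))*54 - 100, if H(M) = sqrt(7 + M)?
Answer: -100 + 54*sqrt(3) ≈ -6.4693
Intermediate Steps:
z(u) = 2*u/(6 + u) (z(u) = (2*u)/(6 + u) = 2*u/(6 + u))
H(z(-4))*54 - 100 = sqrt(7 + 2*(-4)/(6 - 4))*54 - 100 = sqrt(7 + 2*(-4)/2)*54 - 100 = sqrt(7 + 2*(-4)*(1/2))*54 - 100 = sqrt(7 - 4)*54 - 100 = sqrt(3)*54 - 100 = 54*sqrt(3) - 100 = -100 + 54*sqrt(3)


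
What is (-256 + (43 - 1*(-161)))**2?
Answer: 2704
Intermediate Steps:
(-256 + (43 - 1*(-161)))**2 = (-256 + (43 + 161))**2 = (-256 + 204)**2 = (-52)**2 = 2704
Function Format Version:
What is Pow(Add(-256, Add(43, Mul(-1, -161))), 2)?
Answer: 2704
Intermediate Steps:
Pow(Add(-256, Add(43, Mul(-1, -161))), 2) = Pow(Add(-256, Add(43, 161)), 2) = Pow(Add(-256, 204), 2) = Pow(-52, 2) = 2704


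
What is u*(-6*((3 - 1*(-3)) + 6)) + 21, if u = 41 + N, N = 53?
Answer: -6747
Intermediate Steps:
u = 94 (u = 41 + 53 = 94)
u*(-6*((3 - 1*(-3)) + 6)) + 21 = 94*(-6*((3 - 1*(-3)) + 6)) + 21 = 94*(-6*((3 + 3) + 6)) + 21 = 94*(-6*(6 + 6)) + 21 = 94*(-6*12) + 21 = 94*(-72) + 21 = -6768 + 21 = -6747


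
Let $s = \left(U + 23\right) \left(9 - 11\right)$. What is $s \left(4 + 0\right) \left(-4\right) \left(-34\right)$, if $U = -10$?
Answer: $-14144$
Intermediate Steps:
$s = -26$ ($s = \left(-10 + 23\right) \left(9 - 11\right) = 13 \left(-2\right) = -26$)
$s \left(4 + 0\right) \left(-4\right) \left(-34\right) = - 26 \left(4 + 0\right) \left(-4\right) \left(-34\right) = - 26 \cdot 4 \left(-4\right) \left(-34\right) = \left(-26\right) \left(-16\right) \left(-34\right) = 416 \left(-34\right) = -14144$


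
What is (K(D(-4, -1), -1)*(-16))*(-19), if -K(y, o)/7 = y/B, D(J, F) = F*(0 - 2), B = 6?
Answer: -2128/3 ≈ -709.33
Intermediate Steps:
D(J, F) = -2*F (D(J, F) = F*(-2) = -2*F)
K(y, o) = -7*y/6
(K(D(-4, -1), -1)*(-16))*(-19) = (-(-7)*(-1)/3*(-16))*(-19) = (-7/6*2*(-16))*(-19) = -7/3*(-16)*(-19) = (112/3)*(-19) = -2128/3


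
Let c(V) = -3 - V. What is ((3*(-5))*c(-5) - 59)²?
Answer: 7921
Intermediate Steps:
((3*(-5))*c(-5) - 59)² = ((3*(-5))*(-3 - 1*(-5)) - 59)² = (-15*(-3 + 5) - 59)² = (-15*2 - 59)² = (-30 - 59)² = (-89)² = 7921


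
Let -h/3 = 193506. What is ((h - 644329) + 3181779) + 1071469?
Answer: 3028401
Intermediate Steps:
h = -580518 (h = -3*193506 = -580518)
((h - 644329) + 3181779) + 1071469 = ((-580518 - 644329) + 3181779) + 1071469 = (-1224847 + 3181779) + 1071469 = 1956932 + 1071469 = 3028401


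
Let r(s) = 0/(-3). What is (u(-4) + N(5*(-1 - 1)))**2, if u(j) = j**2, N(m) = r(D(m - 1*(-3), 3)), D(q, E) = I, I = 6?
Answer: 256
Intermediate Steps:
D(q, E) = 6
r(s) = 0 (r(s) = 0*(-1/3) = 0)
N(m) = 0
(u(-4) + N(5*(-1 - 1)))**2 = ((-4)**2 + 0)**2 = (16 + 0)**2 = 16**2 = 256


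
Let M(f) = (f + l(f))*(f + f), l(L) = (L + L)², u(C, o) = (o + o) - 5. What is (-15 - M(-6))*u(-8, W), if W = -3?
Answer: -18051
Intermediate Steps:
u(C, o) = -5 + 2*o (u(C, o) = 2*o - 5 = -5 + 2*o)
l(L) = 4*L² (l(L) = (2*L)² = 4*L²)
M(f) = 2*f*(f + 4*f²) (M(f) = (f + 4*f²)*(f + f) = (f + 4*f²)*(2*f) = 2*f*(f + 4*f²))
(-15 - M(-6))*u(-8, W) = (-15 - (-6)²*(2 + 8*(-6)))*(-5 + 2*(-3)) = (-15 - 36*(2 - 48))*(-5 - 6) = (-15 - 36*(-46))*(-11) = (-15 - 1*(-1656))*(-11) = (-15 + 1656)*(-11) = 1641*(-11) = -18051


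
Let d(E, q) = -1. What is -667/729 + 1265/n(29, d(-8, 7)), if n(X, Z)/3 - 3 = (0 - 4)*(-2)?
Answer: 27278/729 ≈ 37.418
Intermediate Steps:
n(X, Z) = 33 (n(X, Z) = 9 + 3*((0 - 4)*(-2)) = 9 + 3*(-4*(-2)) = 9 + 3*8 = 9 + 24 = 33)
-667/729 + 1265/n(29, d(-8, 7)) = -667/729 + 1265/33 = -667*1/729 + 1265*(1/33) = -667/729 + 115/3 = 27278/729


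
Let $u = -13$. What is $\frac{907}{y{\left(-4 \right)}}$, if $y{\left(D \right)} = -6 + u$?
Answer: $- \frac{907}{19} \approx -47.737$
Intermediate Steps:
$y{\left(D \right)} = -19$ ($y{\left(D \right)} = -6 - 13 = -19$)
$\frac{907}{y{\left(-4 \right)}} = \frac{907}{-19} = 907 \left(- \frac{1}{19}\right) = - \frac{907}{19}$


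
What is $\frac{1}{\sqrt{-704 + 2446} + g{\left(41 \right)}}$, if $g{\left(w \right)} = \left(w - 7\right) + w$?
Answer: $\frac{75}{3883} - \frac{\sqrt{1742}}{3883} \approx 0.0085662$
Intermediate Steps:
$g{\left(w \right)} = -7 + 2 w$ ($g{\left(w \right)} = \left(-7 + w\right) + w = -7 + 2 w$)
$\frac{1}{\sqrt{-704 + 2446} + g{\left(41 \right)}} = \frac{1}{\sqrt{-704 + 2446} + \left(-7 + 2 \cdot 41\right)} = \frac{1}{\sqrt{1742} + \left(-7 + 82\right)} = \frac{1}{\sqrt{1742} + 75} = \frac{1}{75 + \sqrt{1742}}$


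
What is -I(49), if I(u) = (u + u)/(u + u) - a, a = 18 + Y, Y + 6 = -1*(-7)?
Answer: 18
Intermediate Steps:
Y = 1 (Y = -6 - 1*(-7) = -6 + 7 = 1)
a = 19 (a = 18 + 1 = 19)
I(u) = -18 (I(u) = (u + u)/(u + u) - 1*19 = (2*u)/((2*u)) - 19 = (2*u)*(1/(2*u)) - 19 = 1 - 19 = -18)
-I(49) = -1*(-18) = 18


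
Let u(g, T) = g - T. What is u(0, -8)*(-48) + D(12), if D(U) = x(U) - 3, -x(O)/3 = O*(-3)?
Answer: -279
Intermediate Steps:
x(O) = 9*O (x(O) = -3*O*(-3) = -(-9)*O = 9*O)
D(U) = -3 + 9*U (D(U) = 9*U - 3 = -3 + 9*U)
u(0, -8)*(-48) + D(12) = (0 - 1*(-8))*(-48) + (-3 + 9*12) = (0 + 8)*(-48) + (-3 + 108) = 8*(-48) + 105 = -384 + 105 = -279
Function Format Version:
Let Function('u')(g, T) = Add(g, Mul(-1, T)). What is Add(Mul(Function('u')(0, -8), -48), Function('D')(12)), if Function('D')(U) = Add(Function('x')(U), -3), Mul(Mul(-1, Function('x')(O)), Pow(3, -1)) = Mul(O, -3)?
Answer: -279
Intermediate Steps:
Function('x')(O) = Mul(9, O) (Function('x')(O) = Mul(-3, Mul(O, -3)) = Mul(-3, Mul(-3, O)) = Mul(9, O))
Function('D')(U) = Add(-3, Mul(9, U)) (Function('D')(U) = Add(Mul(9, U), -3) = Add(-3, Mul(9, U)))
Add(Mul(Function('u')(0, -8), -48), Function('D')(12)) = Add(Mul(Add(0, Mul(-1, -8)), -48), Add(-3, Mul(9, 12))) = Add(Mul(Add(0, 8), -48), Add(-3, 108)) = Add(Mul(8, -48), 105) = Add(-384, 105) = -279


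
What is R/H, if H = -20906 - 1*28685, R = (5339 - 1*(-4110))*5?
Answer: -47245/49591 ≈ -0.95269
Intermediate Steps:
R = 47245 (R = (5339 + 4110)*5 = 9449*5 = 47245)
H = -49591 (H = -20906 - 28685 = -49591)
R/H = 47245/(-49591) = 47245*(-1/49591) = -47245/49591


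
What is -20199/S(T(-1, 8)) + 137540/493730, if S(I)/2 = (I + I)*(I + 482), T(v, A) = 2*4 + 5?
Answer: -214419089/423620340 ≈ -0.50616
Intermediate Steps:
T(v, A) = 13 (T(v, A) = 8 + 5 = 13)
S(I) = 4*I*(482 + I) (S(I) = 2*((I + I)*(I + 482)) = 2*((2*I)*(482 + I)) = 2*(2*I*(482 + I)) = 4*I*(482 + I))
-20199/S(T(-1, 8)) + 137540/493730 = -20199*1/(52*(482 + 13)) + 137540/493730 = -20199/(4*13*495) + 137540*(1/493730) = -20199/25740 + 13754/49373 = -20199*1/25740 + 13754/49373 = -6733/8580 + 13754/49373 = -214419089/423620340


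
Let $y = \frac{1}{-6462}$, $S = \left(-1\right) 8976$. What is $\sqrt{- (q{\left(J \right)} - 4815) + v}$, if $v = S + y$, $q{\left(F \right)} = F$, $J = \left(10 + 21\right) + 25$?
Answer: $\frac{i \sqrt{19565683090}}{2154} \approx 64.938 i$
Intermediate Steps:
$J = 56$ ($J = 31 + 25 = 56$)
$S = -8976$
$y = - \frac{1}{6462} \approx -0.00015475$
$v = - \frac{58002913}{6462}$ ($v = -8976 - \frac{1}{6462} = - \frac{58002913}{6462} \approx -8976.0$)
$\sqrt{- (q{\left(J \right)} - 4815) + v} = \sqrt{- (56 - 4815) - \frac{58002913}{6462}} = \sqrt{\left(-1\right) \left(-4759\right) - \frac{58002913}{6462}} = \sqrt{4759 - \frac{58002913}{6462}} = \sqrt{- \frac{27250255}{6462}} = \frac{i \sqrt{19565683090}}{2154}$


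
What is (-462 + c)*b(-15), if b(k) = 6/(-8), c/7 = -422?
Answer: 2562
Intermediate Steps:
c = -2954 (c = 7*(-422) = -2954)
b(k) = -¾ (b(k) = 6*(-⅛) = -¾)
(-462 + c)*b(-15) = (-462 - 2954)*(-¾) = -3416*(-¾) = 2562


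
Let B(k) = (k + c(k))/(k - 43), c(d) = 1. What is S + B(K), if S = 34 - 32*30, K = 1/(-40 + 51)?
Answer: -109271/118 ≈ -926.03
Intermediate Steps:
K = 1/11 ≈ 0.090909
B(k) = (1 + k)/(-43 + k) (B(k) = (k + 1)/(k - 43) = (1 + k)/(-43 + k))
S = -926 (S = 34 - 960 = -926)
S + B(K) = -926 + (1 + 1/11)/(-43 + 1/11) = -926 + (12/11)/(-472/11) = -926 - 11/472*12/11 = -926 - 3/118 = -109271/118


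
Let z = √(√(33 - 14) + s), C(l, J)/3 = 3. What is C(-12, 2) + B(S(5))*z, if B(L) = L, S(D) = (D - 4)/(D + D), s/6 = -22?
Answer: 9 + √(-132 + √19)/10 ≈ 9.0 + 1.1298*I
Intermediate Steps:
s = -132 (s = 6*(-22) = -132)
S(D) = (-4 + D)/(2*D) (S(D) = (-4 + D)/((2*D)) = (-4 + D)*(1/(2*D)) = (-4 + D)/(2*D))
C(l, J) = 9 (C(l, J) = 3*3 = 9)
z = √(-132 + √19) (z = √(√(33 - 14) - 132) = √(√19 - 132) = √(-132 + √19) ≈ 11.298*I)
C(-12, 2) + B(S(5))*z = 9 + ((½)*(-4 + 5)/5)*√(-132 + √19) = 9 + ((½)*(⅕)*1)*√(-132 + √19) = 9 + √(-132 + √19)/10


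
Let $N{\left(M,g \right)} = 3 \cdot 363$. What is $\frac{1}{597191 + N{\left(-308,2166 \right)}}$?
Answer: $\frac{1}{598280} \approx 1.6715 \cdot 10^{-6}$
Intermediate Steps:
$N{\left(M,g \right)} = 1089$
$\frac{1}{597191 + N{\left(-308,2166 \right)}} = \frac{1}{597191 + 1089} = \frac{1}{598280}$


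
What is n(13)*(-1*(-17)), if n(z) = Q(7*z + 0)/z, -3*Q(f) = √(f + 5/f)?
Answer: -17*√754026/3549 ≈ -4.1595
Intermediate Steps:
Q(f) = -√(f + 5/f)/3
n(z) = -√(7*z + 5/(7*z))/(3*z) (n(z) = (-√((7*z + 0) + 5/(7*z + 0))/3)/z = (-√(7*z + 5/((7*z)))/3)/z = (-√(7*z + 5*(1/(7*z)))/3)/z = (-√(7*z + 5/(7*z))/3)/z = -√(7*z + 5/(7*z))/(3*z))
n(13)*(-1*(-17)) = (-1/21*√(35/13 + 343*13)/13)*(-1*(-17)) = -1/21*1/13*√(35*(1/13) + 4459)*17 = -1/21*1/13*√(35/13 + 4459)*17 = -1/21*1/13*√(58002/13)*17 = -1/21*1/13*√754026/13*17 = -√754026/3549*17 = -17*√754026/3549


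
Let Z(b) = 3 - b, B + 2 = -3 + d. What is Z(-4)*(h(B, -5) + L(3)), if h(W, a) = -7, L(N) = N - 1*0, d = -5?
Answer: -28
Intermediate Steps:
B = -10 (B = -2 + (-3 - 5) = -2 - 8 = -10)
L(N) = N (L(N) = N + 0 = N)
Z(-4)*(h(B, -5) + L(3)) = (3 - 1*(-4))*(-7 + 3) = (3 + 4)*(-4) = 7*(-4) = -28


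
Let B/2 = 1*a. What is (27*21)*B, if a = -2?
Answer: -2268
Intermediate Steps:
B = -4 (B = 2*(1*(-2)) = 2*(-2) = -4)
(27*21)*B = (27*21)*(-4) = 567*(-4) = -2268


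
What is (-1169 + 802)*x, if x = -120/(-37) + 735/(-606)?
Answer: -5569225/7474 ≈ -745.15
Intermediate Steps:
x = 15175/7474 (x = -120*(-1/37) + 735*(-1/606) = 120/37 - 245/202 = 15175/7474 ≈ 2.0304)
(-1169 + 802)*x = (-1169 + 802)*(15175/7474) = -367*15175/7474 = -5569225/7474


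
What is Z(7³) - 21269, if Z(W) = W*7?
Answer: -18868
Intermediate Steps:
Z(W) = 7*W
Z(7³) - 21269 = 7*7³ - 21269 = 7*343 - 21269 = 2401 - 21269 = -18868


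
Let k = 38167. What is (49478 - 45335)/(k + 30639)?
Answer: 4143/68806 ≈ 0.060213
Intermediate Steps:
(49478 - 45335)/(k + 30639) = (49478 - 45335)/(38167 + 30639) = 4143/68806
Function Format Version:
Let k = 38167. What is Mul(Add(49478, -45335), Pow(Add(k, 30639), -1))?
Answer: Rational(4143, 68806) ≈ 0.060213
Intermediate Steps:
Mul(Add(49478, -45335), Pow(Add(k, 30639), -1)) = Mul(Add(49478, -45335), Pow(Add(38167, 30639), -1)) = Mul(4143, Pow(68806, -1)) = Mul(4143, Rational(1, 68806)) = Rational(4143, 68806)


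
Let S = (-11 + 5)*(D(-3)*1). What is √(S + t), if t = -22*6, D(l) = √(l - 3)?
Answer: √(-132 - 6*I*√6) ≈ 0.63862 - 11.507*I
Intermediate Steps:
D(l) = √(-3 + l)
S = -6*I*√6 (S = (-11 + 5)*(√(-3 - 3)*1) = -6*√(-6) = -6*I*√6 ≈ -14.697*I)
t = -132
√(S + t) = √(-6*I*√6 - 132) = √(-132 - 6*I*√6)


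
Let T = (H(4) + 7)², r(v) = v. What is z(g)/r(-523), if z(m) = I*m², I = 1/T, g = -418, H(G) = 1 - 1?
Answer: -174724/25627 ≈ -6.8180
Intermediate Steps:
H(G) = 0
T = 49 (T = (0 + 7)² = 7² = 49)
I = 1/49 ≈ 0.020408
z(m) = m²/49
z(g)/r(-523) = ((1/49)*(-418)²)/(-523) = ((1/49)*174724)*(-1/523) = (174724/49)*(-1/523) = -174724/25627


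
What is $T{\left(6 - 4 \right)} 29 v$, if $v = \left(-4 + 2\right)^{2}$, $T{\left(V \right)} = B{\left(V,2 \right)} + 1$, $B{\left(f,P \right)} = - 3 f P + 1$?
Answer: $-1160$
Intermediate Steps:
$B{\left(f,P \right)} = 1 - 3 P f$ ($B{\left(f,P \right)} = - 3 P f + 1 = 1 - 3 P f$)
$T{\left(V \right)} = 2 - 6 V$ ($T{\left(V \right)} = \left(1 - 6 V\right) + 1 = 2 - 6 V$)
$v = 4$ ($v = \left(-2\right)^{2} = 4$)
$T{\left(6 - 4 \right)} 29 v = \left(2 - 6 \left(6 - 4\right)\right) 29 \cdot 4 = \left(2 - 12\right) 29 \cdot 4 = \left(-10\right) 29 \cdot 4 = \left(-290\right) 4 = -1160$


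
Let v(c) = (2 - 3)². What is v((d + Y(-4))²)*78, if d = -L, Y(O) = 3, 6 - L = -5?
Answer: 78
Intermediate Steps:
L = 11 (L = 6 - 1*(-5) = 6 + 5 = 11)
d = -11 (d = -1*11 = -11)
v(c) = 1 (v(c) = (-1)² = 1)
v((d + Y(-4))²)*78 = 1*78 = 78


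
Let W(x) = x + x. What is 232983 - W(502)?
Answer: 231979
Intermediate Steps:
W(x) = 2*x
232983 - W(502) = 232983 - 2*502 = 232983 - 1*1004 = 232983 - 1004 = 231979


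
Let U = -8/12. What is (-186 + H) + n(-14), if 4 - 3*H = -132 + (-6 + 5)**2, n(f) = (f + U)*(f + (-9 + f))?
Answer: 1205/3 ≈ 401.67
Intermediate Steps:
U = -2/3 (U = -8*1/12 = -2/3 ≈ -0.66667)
n(f) = (-9 + 2*f)*(-2/3 + f) (n(f) = (f - 2/3)*(f + (-9 + f)) = (-2/3 + f)*(-9 + 2*f) = (-9 + 2*f)*(-2/3 + f))
H = 45 (H = 4/3 - (-132 + (-6 + 5)**2)/3 = 4/3 - (-132 + (-1)**2)/3 = 4/3 - (-132 + 1)/3 = 4/3 - 1/3*(-131) = 4/3 + 131/3 = 45)
(-186 + H) + n(-14) = (-186 + 45) + (6 + 2*(-14)**2 - 31/3*(-14)) = -141 + (6 + 2*196 + 434/3) = -141 + (6 + 392 + 434/3) = -141 + 1628/3 = 1205/3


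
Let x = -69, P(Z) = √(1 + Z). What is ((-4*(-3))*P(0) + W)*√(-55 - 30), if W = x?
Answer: -57*I*√85 ≈ -525.51*I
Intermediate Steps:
W = -69
((-4*(-3))*P(0) + W)*√(-55 - 30) = ((-4*(-3))*√(1 + 0) - 69)*√(-55 - 30) = (12*√1 - 69)*√(-85) = (12*1 - 69)*(I*√85) = (12 - 69)*(I*√85) = -57*I*√85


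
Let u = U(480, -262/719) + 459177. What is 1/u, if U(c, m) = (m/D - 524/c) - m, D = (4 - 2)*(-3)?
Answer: 86280/39617734051 ≈ 2.1778e-6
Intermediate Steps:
D = -6 (D = 2*(-3) = -6)
U(c, m) = -524/c - 7*m/6 (U(c, m) = (m/(-6) - 524/c) - m = (m*(-⅙) - 524/c) - m = (-m/6 - 524/c) - m = (-524/c - m/6) - m = -524/c - 7*m/6)
u = 39617734051/86280 (u = (-524/480 - (-917)/(3*719)) + 459177 = (-524*1/480 - (-917)/(3*719)) + 459177 = (-131/120 - 7/6*(-262/719)) + 459177 = (-131/120 + 917/2157) + 459177 = -57509/86280 + 459177 = 39617734051/86280 ≈ 4.5918e+5)
1/u = 1/(39617734051/86280) = 86280/39617734051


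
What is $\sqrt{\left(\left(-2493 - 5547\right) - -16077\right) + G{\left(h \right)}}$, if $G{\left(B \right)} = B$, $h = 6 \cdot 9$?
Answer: $3 \sqrt{899} \approx 89.95$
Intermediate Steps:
$h = 54$
$\sqrt{\left(\left(-2493 - 5547\right) - -16077\right) + G{\left(h \right)}} = \sqrt{\left(\left(-2493 - 5547\right) - -16077\right) + 54} = \sqrt{\left(-8040 + 16077\right) + 54} = \sqrt{8037 + 54} = \sqrt{8091} = 3 \sqrt{899}$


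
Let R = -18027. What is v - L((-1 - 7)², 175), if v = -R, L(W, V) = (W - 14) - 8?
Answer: 17985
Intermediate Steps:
L(W, V) = -22 + W (L(W, V) = (-14 + W) - 8 = -22 + W)
v = 18027 (v = -1*(-18027) = 18027)
v - L((-1 - 7)², 175) = 18027 - (-22 + (-1 - 7)²) = 18027 - (-22 + (-8)²) = 18027 - (-22 + 64) = 18027 - 1*42 = 18027 - 42 = 17985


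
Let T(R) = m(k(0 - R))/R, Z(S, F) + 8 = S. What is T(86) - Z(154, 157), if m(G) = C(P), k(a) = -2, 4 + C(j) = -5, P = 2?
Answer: -12565/86 ≈ -146.10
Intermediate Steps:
C(j) = -9 (C(j) = -4 - 5 = -9)
Z(S, F) = -8 + S
m(G) = -9
T(R) = -9/R
T(86) - Z(154, 157) = -9/86 - (-8 + 154) = -9*1/86 - 1*146 = -9/86 - 146 = -12565/86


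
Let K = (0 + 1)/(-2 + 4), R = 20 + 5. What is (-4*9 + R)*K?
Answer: -11/2 ≈ -5.5000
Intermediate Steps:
R = 25
K = ½ (K = 1/2 = 1*(½) = ½ ≈ 0.50000)
(-4*9 + R)*K = (-4*9 + 25)*(½) = (-36 + 25)*(½) = -11*½ = -11/2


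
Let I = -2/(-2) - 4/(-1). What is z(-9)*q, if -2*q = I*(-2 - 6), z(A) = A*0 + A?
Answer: -180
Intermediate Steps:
I = 5 (I = -2*(-½) - 4*(-1) = 1 + 4 = 5)
z(A) = A (z(A) = 0 + A = A)
q = 20 (q = -5*(-2 - 6)/2 = -5*(-8)/2 = -½*(-40) = 20)
z(-9)*q = -9*20 = -180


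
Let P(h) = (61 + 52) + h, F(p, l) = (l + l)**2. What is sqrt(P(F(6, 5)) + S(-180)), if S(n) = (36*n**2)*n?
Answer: I*sqrt(209951787) ≈ 14490.0*I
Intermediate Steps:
F(p, l) = 4*l**2 (F(p, l) = (2*l)**2 = 4*l**2)
P(h) = 113 + h
S(n) = 36*n**3
sqrt(P(F(6, 5)) + S(-180)) = sqrt((113 + 4*5**2) + 36*(-180)**3) = sqrt((113 + 4*25) + 36*(-5832000)) = sqrt((113 + 100) - 209952000) = sqrt(213 - 209952000) = sqrt(-209951787) = I*sqrt(209951787)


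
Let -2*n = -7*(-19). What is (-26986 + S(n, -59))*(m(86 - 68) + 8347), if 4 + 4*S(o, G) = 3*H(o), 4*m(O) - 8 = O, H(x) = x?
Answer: -3613640565/16 ≈ -2.2585e+8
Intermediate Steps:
n = -133/2 (n = -(-7)*(-19)/2 = -½*133 = -133/2 ≈ -66.500)
m(O) = 2 + O/4
S(o, G) = -1 + 3*o/4 (S(o, G) = -1 + (3*o)/4 = -1 + 3*o/4)
(-26986 + S(n, -59))*(m(86 - 68) + 8347) = (-26986 + (-1 + (¾)*(-133/2)))*((2 + (86 - 68)/4) + 8347) = (-26986 + (-1 - 399/8))*((2 + (¼)*18) + 8347) = (-26986 - 407/8)*((2 + 9/2) + 8347) = -216295*(13/2 + 8347)/8 = -216295/8*16707/2 = -3613640565/16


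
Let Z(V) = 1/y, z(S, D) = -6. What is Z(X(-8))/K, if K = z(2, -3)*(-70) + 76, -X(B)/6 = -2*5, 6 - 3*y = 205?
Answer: -3/98704 ≈ -3.0394e-5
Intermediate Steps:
y = -199/3 (y = 2 - ⅓*205 = 2 - 205/3 = -199/3 ≈ -66.333)
X(B) = 60 (X(B) = -(-12)*5 = -6*(-10) = 60)
Z(V) = -3/199 (Z(V) = 1/(-199/3) = -3/199)
K = 496 (K = -6*(-70) + 76 = 420 + 76 = 496)
Z(X(-8))/K = -3/199/496 = -3/199*1/496 = -3/98704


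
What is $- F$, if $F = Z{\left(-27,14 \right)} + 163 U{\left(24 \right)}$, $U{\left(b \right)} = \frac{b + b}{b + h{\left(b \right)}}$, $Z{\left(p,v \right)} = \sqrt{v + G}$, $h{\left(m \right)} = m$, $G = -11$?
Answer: $-163 - \sqrt{3} \approx -164.73$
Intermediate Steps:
$Z{\left(p,v \right)} = \sqrt{-11 + v}$ ($Z{\left(p,v \right)} = \sqrt{v - 11} = \sqrt{-11 + v}$)
$U{\left(b \right)} = 1$ ($U{\left(b \right)} = \frac{b + b}{b + b} = \frac{2 b}{2 b} = 2 b \frac{1}{2 b} = 1$)
$F = 163 + \sqrt{3}$ ($F = \sqrt{-11 + 14} + 163 \cdot 1 = \sqrt{3} + 163 = 163 + \sqrt{3} \approx 164.73$)
$- F = - (163 + \sqrt{3}) = -163 - \sqrt{3}$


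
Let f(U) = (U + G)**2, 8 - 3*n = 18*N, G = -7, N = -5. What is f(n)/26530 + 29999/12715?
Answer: 206807099/86741730 ≈ 2.3842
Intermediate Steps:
n = 98/3 (n = 8/3 - 6*(-5) = 8/3 - 1/3*(-90) = 8/3 + 30 = 98/3 ≈ 32.667)
f(U) = (-7 + U)**2 (f(U) = (U - 7)**2 = (-7 + U)**2)
f(n)/26530 + 29999/12715 = (-7 + 98/3)**2/26530 + 29999/12715 = (77/3)**2*(1/26530) + 29999*(1/12715) = (5929/9)*(1/26530) + 29999/12715 = 847/34110 + 29999/12715 = 206807099/86741730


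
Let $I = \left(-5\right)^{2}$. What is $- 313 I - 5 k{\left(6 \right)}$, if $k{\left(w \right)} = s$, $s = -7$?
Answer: $-7790$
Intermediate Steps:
$k{\left(w \right)} = -7$
$I = 25$
$- 313 I - 5 k{\left(6 \right)} = \left(-313\right) 25 - -35 = -7825 + 35 = -7790$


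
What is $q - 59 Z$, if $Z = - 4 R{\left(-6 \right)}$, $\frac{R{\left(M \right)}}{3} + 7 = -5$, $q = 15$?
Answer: $-8481$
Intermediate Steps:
$R{\left(M \right)} = -36$ ($R{\left(M \right)} = -21 + 3 \left(-5\right) = -21 - 15 = -36$)
$Z = 144$ ($Z = \left(-4\right) \left(-36\right) = 144$)
$q - 59 Z = 15 - 8496 = -8481$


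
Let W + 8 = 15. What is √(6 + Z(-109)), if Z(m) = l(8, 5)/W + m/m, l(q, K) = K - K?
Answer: √7 ≈ 2.6458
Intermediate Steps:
l(q, K) = 0
W = 7 (W = -8 + 15 = 7)
Z(m) = 1 (Z(m) = 0/7 + m/m = 0*(⅐) + 1 = 0 + 1 = 1)
√(6 + Z(-109)) = √(6 + 1) = √7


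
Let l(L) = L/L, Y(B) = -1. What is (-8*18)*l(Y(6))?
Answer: -144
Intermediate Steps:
l(L) = 1
(-8*18)*l(Y(6)) = -8*18*1 = -144*1 = -144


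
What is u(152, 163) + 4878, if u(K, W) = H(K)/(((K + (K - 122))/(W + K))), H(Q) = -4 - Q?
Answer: 4608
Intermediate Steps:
u(K, W) = (-4 - K)*(K + W)/(-122 + 2*K) (u(K, W) = (-4 - K)/(((K + (K - 122))/(W + K))) = (-4 - K)/(((K + (-122 + K))/(K + W))) = (-4 - K)/(((-122 + 2*K)/(K + W))) = (-4 - K)*((K + W)/(-122 + 2*K)) = (-4 - K)*(K + W)/(-122 + 2*K))
u(152, 163) + 4878 = -(4 + 152)*(152 + 163)/(-122 + 2*152) + 4878 = -1*156*315/(-122 + 304) + 4878 = -1*156*315/182 + 4878 = -1*1/182*156*315 + 4878 = -270 + 4878 = 4608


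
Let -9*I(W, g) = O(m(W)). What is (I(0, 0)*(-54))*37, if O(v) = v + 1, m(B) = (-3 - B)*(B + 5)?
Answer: -3108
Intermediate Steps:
m(B) = (-3 - B)*(5 + B)
O(v) = 1 + v
I(W, g) = 14/9 + W**2/9 + 8*W/9 (I(W, g) = -(1 + (-15 - W**2 - 8*W))/9 = -(-14 - W**2 - 8*W)/9 = 14/9 + W**2/9 + 8*W/9)
(I(0, 0)*(-54))*37 = ((14/9 + (1/9)*0**2 + (8/9)*0)*(-54))*37 = ((14/9 + (1/9)*0 + 0)*(-54))*37 = ((14/9 + 0 + 0)*(-54))*37 = ((14/9)*(-54))*37 = -84*37 = -3108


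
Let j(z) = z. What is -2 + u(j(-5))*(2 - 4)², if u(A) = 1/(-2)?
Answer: -4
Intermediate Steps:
u(A) = -½
-2 + u(j(-5))*(2 - 4)² = -2 - (2 - 4)²/2 = -2 - ½*(-2)² = -2 - ½*4 = -2 - 2 = -4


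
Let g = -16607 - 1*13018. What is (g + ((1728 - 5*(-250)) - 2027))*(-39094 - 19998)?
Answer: 1694404008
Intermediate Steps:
g = -29625 (g = -16607 - 13018 = -29625)
(g + ((1728 - 5*(-250)) - 2027))*(-39094 - 19998) = (-29625 + ((1728 - 5*(-250)) - 2027))*(-39094 - 19998) = (-29625 + ((1728 + 1250) - 2027))*(-59092) = (-29625 + (2978 - 2027))*(-59092) = (-29625 + 951)*(-59092) = -28674*(-59092) = 1694404008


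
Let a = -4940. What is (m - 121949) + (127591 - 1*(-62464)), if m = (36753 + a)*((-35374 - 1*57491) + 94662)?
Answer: 57236067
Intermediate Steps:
m = 57167961 (m = (36753 - 4940)*((-35374 - 1*57491) + 94662) = 31813*((-35374 - 57491) + 94662) = 31813*(-92865 + 94662) = 31813*1797 = 57167961)
(m - 121949) + (127591 - 1*(-62464)) = (57167961 - 121949) + (127591 - 1*(-62464)) = 57046012 + (127591 + 62464) = 57046012 + 190055 = 57236067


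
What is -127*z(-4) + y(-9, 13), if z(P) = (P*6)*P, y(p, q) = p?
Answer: -12201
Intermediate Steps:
z(P) = 6*P**2 (z(P) = (6*P)*P = 6*P**2)
-127*z(-4) + y(-9, 13) = -762*(-4)**2 - 9 = -762*16 - 9 = -127*96 - 9 = -12192 - 9 = -12201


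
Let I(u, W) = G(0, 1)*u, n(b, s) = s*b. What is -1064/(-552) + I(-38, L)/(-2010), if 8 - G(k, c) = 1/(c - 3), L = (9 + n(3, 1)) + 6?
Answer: 96539/46230 ≈ 2.0882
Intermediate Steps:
n(b, s) = b*s
L = 18 (L = (9 + 3*1) + 6 = (9 + 3) + 6 = 12 + 6 = 18)
G(k, c) = 8 - 1/(-3 + c) (G(k, c) = 8 - 1/(c - 3) = 8 - 1/(-3 + c))
I(u, W) = 17*u/2 (I(u, W) = ((-25 + 8*1)/(-3 + 1))*u = ((-25 + 8)/(-2))*u = (-½*(-17))*u = 17*u/2)
-1064/(-552) + I(-38, L)/(-2010) = -1064/(-552) + ((17/2)*(-38))/(-2010) = -1064*(-1/552) - 323*(-1/2010) = 133/69 + 323/2010 = 96539/46230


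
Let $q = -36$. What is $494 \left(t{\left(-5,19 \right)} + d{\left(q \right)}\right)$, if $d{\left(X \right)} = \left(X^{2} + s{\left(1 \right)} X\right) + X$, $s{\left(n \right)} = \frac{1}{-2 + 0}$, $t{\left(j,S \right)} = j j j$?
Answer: $569582$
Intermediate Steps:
$t{\left(j,S \right)} = j^{3}$ ($t{\left(j,S \right)} = j^{2} j = j^{3}$)
$s{\left(n \right)} = - \frac{1}{2}$ ($s{\left(n \right)} = \frac{1}{-2} = - \frac{1}{2}$)
$d{\left(X \right)} = X^{2} + \frac{X}{2}$ ($d{\left(X \right)} = \left(X^{2} - \frac{X}{2}\right) + X = X^{2} + \frac{X}{2}$)
$494 \left(t{\left(-5,19 \right)} + d{\left(q \right)}\right) = 494 \left(\left(-5\right)^{3} - 36 \left(\frac{1}{2} - 36\right)\right) = 494 \left(-125 - -1278\right) = 494 \left(-125 + 1278\right) = 494 \cdot 1153 = 569582$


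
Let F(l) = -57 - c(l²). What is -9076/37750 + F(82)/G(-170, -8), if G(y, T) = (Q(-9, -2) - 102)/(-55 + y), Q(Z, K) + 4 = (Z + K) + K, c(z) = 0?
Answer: -242611897/2246125 ≈ -108.01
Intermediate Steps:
Q(Z, K) = -4 + Z + 2*K (Q(Z, K) = -4 + ((Z + K) + K) = -4 + ((K + Z) + K) = -4 + (Z + 2*K) = -4 + Z + 2*K)
F(l) = -57 (F(l) = -57 - 1*0 = -57 + 0 = -57)
G(y, T) = -119/(-55 + y) (G(y, T) = ((-4 - 9 + 2*(-2)) - 102)/(-55 + y) = ((-4 - 9 - 4) - 102)/(-55 + y) = (-17 - 102)/(-55 + y) = -119/(-55 + y))
-9076/37750 + F(82)/G(-170, -8) = -9076/37750 - 57/((-119/(-55 - 170))) = -9076*1/37750 - 57/((-119/(-225))) = -4538/18875 - 57/((-119*(-1/225))) = -4538/18875 - 57/119/225 = -4538/18875 - 57*225/119 = -4538/18875 - 12825/119 = -242611897/2246125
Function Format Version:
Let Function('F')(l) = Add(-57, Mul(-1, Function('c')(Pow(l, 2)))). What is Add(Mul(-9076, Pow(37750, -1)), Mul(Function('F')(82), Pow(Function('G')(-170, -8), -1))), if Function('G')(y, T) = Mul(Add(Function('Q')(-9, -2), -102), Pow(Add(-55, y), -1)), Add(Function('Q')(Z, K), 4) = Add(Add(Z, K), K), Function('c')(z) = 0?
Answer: Rational(-242611897, 2246125) ≈ -108.01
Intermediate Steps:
Function('Q')(Z, K) = Add(-4, Z, Mul(2, K)) (Function('Q')(Z, K) = Add(-4, Add(Add(Z, K), K)) = Add(-4, Add(Add(K, Z), K)) = Add(-4, Add(Z, Mul(2, K))) = Add(-4, Z, Mul(2, K)))
Function('F')(l) = -57 (Function('F')(l) = Add(-57, Mul(-1, 0)) = Add(-57, 0) = -57)
Function('G')(y, T) = Mul(-119, Pow(Add(-55, y), -1)) (Function('G')(y, T) = Mul(Add(Add(-4, -9, Mul(2, -2)), -102), Pow(Add(-55, y), -1)) = Mul(Add(Add(-4, -9, -4), -102), Pow(Add(-55, y), -1)) = Mul(Add(-17, -102), Pow(Add(-55, y), -1)) = Mul(-119, Pow(Add(-55, y), -1)))
Add(Mul(-9076, Pow(37750, -1)), Mul(Function('F')(82), Pow(Function('G')(-170, -8), -1))) = Add(Mul(-9076, Pow(37750, -1)), Mul(-57, Pow(Mul(-119, Pow(Add(-55, -170), -1)), -1))) = Add(Mul(-9076, Rational(1, 37750)), Mul(-57, Pow(Mul(-119, Pow(-225, -1)), -1))) = Add(Rational(-4538, 18875), Mul(-57, Pow(Mul(-119, Rational(-1, 225)), -1))) = Add(Rational(-4538, 18875), Mul(-57, Pow(Rational(119, 225), -1))) = Add(Rational(-4538, 18875), Mul(-57, Rational(225, 119))) = Add(Rational(-4538, 18875), Rational(-12825, 119)) = Rational(-242611897, 2246125)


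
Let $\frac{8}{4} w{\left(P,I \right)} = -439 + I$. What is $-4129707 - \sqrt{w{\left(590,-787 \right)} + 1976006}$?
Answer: $-4129707 - \sqrt{1975393} \approx -4.1311 \cdot 10^{6}$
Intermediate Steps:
$w{\left(P,I \right)} = - \frac{439}{2} + \frac{I}{2}$ ($w{\left(P,I \right)} = \frac{-439 + I}{2} = - \frac{439}{2} + \frac{I}{2}$)
$-4129707 - \sqrt{w{\left(590,-787 \right)} + 1976006} = -4129707 - \sqrt{\left(- \frac{439}{2} + \frac{1}{2} \left(-787\right)\right) + 1976006} = -4129707 - \sqrt{\left(- \frac{439}{2} - \frac{787}{2}\right) + 1976006} = -4129707 - \sqrt{-613 + 1976006} = -4129707 - \sqrt{1975393}$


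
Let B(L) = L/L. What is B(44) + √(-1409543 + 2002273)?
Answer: 1 + √592730 ≈ 770.89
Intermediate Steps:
B(L) = 1
B(44) + √(-1409543 + 2002273) = 1 + √(-1409543 + 2002273) = 1 + √592730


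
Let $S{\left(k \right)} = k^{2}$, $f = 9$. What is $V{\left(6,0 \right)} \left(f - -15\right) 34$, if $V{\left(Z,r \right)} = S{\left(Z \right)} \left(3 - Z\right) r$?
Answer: $0$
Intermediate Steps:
$V{\left(Z,r \right)} = r Z^{2} \left(3 - Z\right)$ ($V{\left(Z,r \right)} = Z^{2} \left(3 - Z\right) r = r Z^{2} \left(3 - Z\right)$)
$V{\left(6,0 \right)} \left(f - -15\right) 34 = 0 \cdot 6^{2} \left(3 - 6\right) \left(9 - -15\right) 34 = 0 \cdot 36 \left(3 - 6\right) \left(9 + 15\right) 34 = 0 \cdot 36 \left(-3\right) 24 \cdot 34 = 0 \cdot 24 \cdot 34 = 0 \cdot 34 = 0$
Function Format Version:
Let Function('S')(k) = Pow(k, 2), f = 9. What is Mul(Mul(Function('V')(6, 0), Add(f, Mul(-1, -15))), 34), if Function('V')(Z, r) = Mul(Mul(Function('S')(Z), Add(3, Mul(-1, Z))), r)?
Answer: 0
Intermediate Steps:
Function('V')(Z, r) = Mul(r, Pow(Z, 2), Add(3, Mul(-1, Z))) (Function('V')(Z, r) = Mul(Mul(Pow(Z, 2), Add(3, Mul(-1, Z))), r) = Mul(r, Pow(Z, 2), Add(3, Mul(-1, Z))))
Mul(Mul(Function('V')(6, 0), Add(f, Mul(-1, -15))), 34) = Mul(Mul(Mul(0, Pow(6, 2), Add(3, Mul(-1, 6))), Add(9, Mul(-1, -15))), 34) = Mul(Mul(Mul(0, 36, Add(3, -6)), Add(9, 15)), 34) = Mul(Mul(Mul(0, 36, -3), 24), 34) = Mul(Mul(0, 24), 34) = Mul(0, 34) = 0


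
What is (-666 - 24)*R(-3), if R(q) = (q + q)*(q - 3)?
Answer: -24840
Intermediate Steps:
R(q) = 2*q*(-3 + q) (R(q) = (2*q)*(-3 + q) = 2*q*(-3 + q))
(-666 - 24)*R(-3) = (-666 - 24)*(2*(-3)*(-3 - 3)) = -1380*(-3)*(-6) = -690*36 = -24840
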